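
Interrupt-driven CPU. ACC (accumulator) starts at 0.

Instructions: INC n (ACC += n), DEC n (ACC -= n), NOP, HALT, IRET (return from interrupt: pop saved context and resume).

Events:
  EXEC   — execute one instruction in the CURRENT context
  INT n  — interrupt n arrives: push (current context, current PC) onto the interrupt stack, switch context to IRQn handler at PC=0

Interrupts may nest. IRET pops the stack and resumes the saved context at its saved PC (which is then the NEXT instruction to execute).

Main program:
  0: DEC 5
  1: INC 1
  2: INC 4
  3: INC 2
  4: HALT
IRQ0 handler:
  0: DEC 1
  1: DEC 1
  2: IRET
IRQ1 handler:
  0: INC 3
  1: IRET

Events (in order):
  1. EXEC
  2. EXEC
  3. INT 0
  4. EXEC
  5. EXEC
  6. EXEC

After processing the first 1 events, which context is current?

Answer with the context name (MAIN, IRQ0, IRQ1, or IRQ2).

Event 1 (EXEC): [MAIN] PC=0: DEC 5 -> ACC=-5

Answer: MAIN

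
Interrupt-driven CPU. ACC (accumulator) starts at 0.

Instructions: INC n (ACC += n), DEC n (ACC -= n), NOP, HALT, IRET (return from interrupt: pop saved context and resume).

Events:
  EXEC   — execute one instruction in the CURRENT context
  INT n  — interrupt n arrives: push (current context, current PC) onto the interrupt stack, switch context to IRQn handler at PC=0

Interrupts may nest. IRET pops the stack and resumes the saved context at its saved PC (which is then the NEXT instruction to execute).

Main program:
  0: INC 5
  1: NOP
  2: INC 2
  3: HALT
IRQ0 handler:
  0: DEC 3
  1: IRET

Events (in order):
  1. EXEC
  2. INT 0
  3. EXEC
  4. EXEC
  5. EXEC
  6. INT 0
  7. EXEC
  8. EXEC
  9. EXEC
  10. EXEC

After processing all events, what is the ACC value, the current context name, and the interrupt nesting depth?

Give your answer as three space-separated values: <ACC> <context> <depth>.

Answer: 1 MAIN 0

Derivation:
Event 1 (EXEC): [MAIN] PC=0: INC 5 -> ACC=5
Event 2 (INT 0): INT 0 arrives: push (MAIN, PC=1), enter IRQ0 at PC=0 (depth now 1)
Event 3 (EXEC): [IRQ0] PC=0: DEC 3 -> ACC=2
Event 4 (EXEC): [IRQ0] PC=1: IRET -> resume MAIN at PC=1 (depth now 0)
Event 5 (EXEC): [MAIN] PC=1: NOP
Event 6 (INT 0): INT 0 arrives: push (MAIN, PC=2), enter IRQ0 at PC=0 (depth now 1)
Event 7 (EXEC): [IRQ0] PC=0: DEC 3 -> ACC=-1
Event 8 (EXEC): [IRQ0] PC=1: IRET -> resume MAIN at PC=2 (depth now 0)
Event 9 (EXEC): [MAIN] PC=2: INC 2 -> ACC=1
Event 10 (EXEC): [MAIN] PC=3: HALT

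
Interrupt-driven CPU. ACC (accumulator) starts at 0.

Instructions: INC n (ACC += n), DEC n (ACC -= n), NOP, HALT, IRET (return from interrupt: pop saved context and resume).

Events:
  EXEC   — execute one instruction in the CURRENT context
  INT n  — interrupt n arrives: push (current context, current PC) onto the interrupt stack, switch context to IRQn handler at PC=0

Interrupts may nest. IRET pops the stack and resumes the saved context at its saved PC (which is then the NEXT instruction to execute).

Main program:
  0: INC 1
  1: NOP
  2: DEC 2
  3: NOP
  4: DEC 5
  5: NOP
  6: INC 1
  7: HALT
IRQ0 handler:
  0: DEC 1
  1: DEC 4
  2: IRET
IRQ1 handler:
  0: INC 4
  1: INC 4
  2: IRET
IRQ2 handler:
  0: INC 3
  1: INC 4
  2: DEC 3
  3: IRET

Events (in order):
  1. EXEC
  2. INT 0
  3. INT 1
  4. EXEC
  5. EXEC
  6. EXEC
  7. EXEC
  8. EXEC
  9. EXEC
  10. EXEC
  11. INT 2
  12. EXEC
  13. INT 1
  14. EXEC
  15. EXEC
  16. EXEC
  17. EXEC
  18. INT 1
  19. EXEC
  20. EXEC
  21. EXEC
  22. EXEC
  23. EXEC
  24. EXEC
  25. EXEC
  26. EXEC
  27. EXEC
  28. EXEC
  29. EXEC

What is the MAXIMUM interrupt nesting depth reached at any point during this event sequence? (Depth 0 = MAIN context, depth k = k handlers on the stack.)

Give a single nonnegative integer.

Answer: 2

Derivation:
Event 1 (EXEC): [MAIN] PC=0: INC 1 -> ACC=1 [depth=0]
Event 2 (INT 0): INT 0 arrives: push (MAIN, PC=1), enter IRQ0 at PC=0 (depth now 1) [depth=1]
Event 3 (INT 1): INT 1 arrives: push (IRQ0, PC=0), enter IRQ1 at PC=0 (depth now 2) [depth=2]
Event 4 (EXEC): [IRQ1] PC=0: INC 4 -> ACC=5 [depth=2]
Event 5 (EXEC): [IRQ1] PC=1: INC 4 -> ACC=9 [depth=2]
Event 6 (EXEC): [IRQ1] PC=2: IRET -> resume IRQ0 at PC=0 (depth now 1) [depth=1]
Event 7 (EXEC): [IRQ0] PC=0: DEC 1 -> ACC=8 [depth=1]
Event 8 (EXEC): [IRQ0] PC=1: DEC 4 -> ACC=4 [depth=1]
Event 9 (EXEC): [IRQ0] PC=2: IRET -> resume MAIN at PC=1 (depth now 0) [depth=0]
Event 10 (EXEC): [MAIN] PC=1: NOP [depth=0]
Event 11 (INT 2): INT 2 arrives: push (MAIN, PC=2), enter IRQ2 at PC=0 (depth now 1) [depth=1]
Event 12 (EXEC): [IRQ2] PC=0: INC 3 -> ACC=7 [depth=1]
Event 13 (INT 1): INT 1 arrives: push (IRQ2, PC=1), enter IRQ1 at PC=0 (depth now 2) [depth=2]
Event 14 (EXEC): [IRQ1] PC=0: INC 4 -> ACC=11 [depth=2]
Event 15 (EXEC): [IRQ1] PC=1: INC 4 -> ACC=15 [depth=2]
Event 16 (EXEC): [IRQ1] PC=2: IRET -> resume IRQ2 at PC=1 (depth now 1) [depth=1]
Event 17 (EXEC): [IRQ2] PC=1: INC 4 -> ACC=19 [depth=1]
Event 18 (INT 1): INT 1 arrives: push (IRQ2, PC=2), enter IRQ1 at PC=0 (depth now 2) [depth=2]
Event 19 (EXEC): [IRQ1] PC=0: INC 4 -> ACC=23 [depth=2]
Event 20 (EXEC): [IRQ1] PC=1: INC 4 -> ACC=27 [depth=2]
Event 21 (EXEC): [IRQ1] PC=2: IRET -> resume IRQ2 at PC=2 (depth now 1) [depth=1]
Event 22 (EXEC): [IRQ2] PC=2: DEC 3 -> ACC=24 [depth=1]
Event 23 (EXEC): [IRQ2] PC=3: IRET -> resume MAIN at PC=2 (depth now 0) [depth=0]
Event 24 (EXEC): [MAIN] PC=2: DEC 2 -> ACC=22 [depth=0]
Event 25 (EXEC): [MAIN] PC=3: NOP [depth=0]
Event 26 (EXEC): [MAIN] PC=4: DEC 5 -> ACC=17 [depth=0]
Event 27 (EXEC): [MAIN] PC=5: NOP [depth=0]
Event 28 (EXEC): [MAIN] PC=6: INC 1 -> ACC=18 [depth=0]
Event 29 (EXEC): [MAIN] PC=7: HALT [depth=0]
Max depth observed: 2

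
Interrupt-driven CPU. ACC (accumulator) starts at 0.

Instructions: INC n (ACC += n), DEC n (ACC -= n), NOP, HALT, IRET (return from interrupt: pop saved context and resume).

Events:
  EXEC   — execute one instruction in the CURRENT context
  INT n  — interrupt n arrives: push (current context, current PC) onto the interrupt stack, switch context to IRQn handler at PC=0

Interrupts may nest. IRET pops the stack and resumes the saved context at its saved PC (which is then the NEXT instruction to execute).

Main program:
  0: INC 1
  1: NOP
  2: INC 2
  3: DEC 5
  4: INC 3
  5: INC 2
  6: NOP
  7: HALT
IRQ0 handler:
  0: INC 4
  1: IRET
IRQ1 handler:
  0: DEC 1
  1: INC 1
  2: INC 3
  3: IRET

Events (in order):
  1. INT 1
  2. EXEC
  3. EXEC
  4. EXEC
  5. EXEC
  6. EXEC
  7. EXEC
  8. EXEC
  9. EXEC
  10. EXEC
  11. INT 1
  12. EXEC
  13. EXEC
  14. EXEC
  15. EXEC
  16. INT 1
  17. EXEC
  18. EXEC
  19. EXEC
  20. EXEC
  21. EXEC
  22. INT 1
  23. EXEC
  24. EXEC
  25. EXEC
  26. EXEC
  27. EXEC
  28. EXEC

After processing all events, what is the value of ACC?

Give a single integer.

Answer: 15

Derivation:
Event 1 (INT 1): INT 1 arrives: push (MAIN, PC=0), enter IRQ1 at PC=0 (depth now 1)
Event 2 (EXEC): [IRQ1] PC=0: DEC 1 -> ACC=-1
Event 3 (EXEC): [IRQ1] PC=1: INC 1 -> ACC=0
Event 4 (EXEC): [IRQ1] PC=2: INC 3 -> ACC=3
Event 5 (EXEC): [IRQ1] PC=3: IRET -> resume MAIN at PC=0 (depth now 0)
Event 6 (EXEC): [MAIN] PC=0: INC 1 -> ACC=4
Event 7 (EXEC): [MAIN] PC=1: NOP
Event 8 (EXEC): [MAIN] PC=2: INC 2 -> ACC=6
Event 9 (EXEC): [MAIN] PC=3: DEC 5 -> ACC=1
Event 10 (EXEC): [MAIN] PC=4: INC 3 -> ACC=4
Event 11 (INT 1): INT 1 arrives: push (MAIN, PC=5), enter IRQ1 at PC=0 (depth now 1)
Event 12 (EXEC): [IRQ1] PC=0: DEC 1 -> ACC=3
Event 13 (EXEC): [IRQ1] PC=1: INC 1 -> ACC=4
Event 14 (EXEC): [IRQ1] PC=2: INC 3 -> ACC=7
Event 15 (EXEC): [IRQ1] PC=3: IRET -> resume MAIN at PC=5 (depth now 0)
Event 16 (INT 1): INT 1 arrives: push (MAIN, PC=5), enter IRQ1 at PC=0 (depth now 1)
Event 17 (EXEC): [IRQ1] PC=0: DEC 1 -> ACC=6
Event 18 (EXEC): [IRQ1] PC=1: INC 1 -> ACC=7
Event 19 (EXEC): [IRQ1] PC=2: INC 3 -> ACC=10
Event 20 (EXEC): [IRQ1] PC=3: IRET -> resume MAIN at PC=5 (depth now 0)
Event 21 (EXEC): [MAIN] PC=5: INC 2 -> ACC=12
Event 22 (INT 1): INT 1 arrives: push (MAIN, PC=6), enter IRQ1 at PC=0 (depth now 1)
Event 23 (EXEC): [IRQ1] PC=0: DEC 1 -> ACC=11
Event 24 (EXEC): [IRQ1] PC=1: INC 1 -> ACC=12
Event 25 (EXEC): [IRQ1] PC=2: INC 3 -> ACC=15
Event 26 (EXEC): [IRQ1] PC=3: IRET -> resume MAIN at PC=6 (depth now 0)
Event 27 (EXEC): [MAIN] PC=6: NOP
Event 28 (EXEC): [MAIN] PC=7: HALT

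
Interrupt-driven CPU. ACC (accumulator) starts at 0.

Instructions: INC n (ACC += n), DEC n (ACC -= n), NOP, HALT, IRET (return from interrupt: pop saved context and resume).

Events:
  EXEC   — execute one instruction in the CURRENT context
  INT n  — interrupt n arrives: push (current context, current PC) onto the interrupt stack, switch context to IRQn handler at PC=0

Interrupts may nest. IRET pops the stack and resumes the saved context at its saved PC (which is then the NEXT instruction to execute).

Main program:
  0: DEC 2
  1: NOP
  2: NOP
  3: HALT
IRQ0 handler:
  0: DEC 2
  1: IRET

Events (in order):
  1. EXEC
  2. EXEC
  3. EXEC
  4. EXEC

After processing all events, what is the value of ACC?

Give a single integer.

Event 1 (EXEC): [MAIN] PC=0: DEC 2 -> ACC=-2
Event 2 (EXEC): [MAIN] PC=1: NOP
Event 3 (EXEC): [MAIN] PC=2: NOP
Event 4 (EXEC): [MAIN] PC=3: HALT

Answer: -2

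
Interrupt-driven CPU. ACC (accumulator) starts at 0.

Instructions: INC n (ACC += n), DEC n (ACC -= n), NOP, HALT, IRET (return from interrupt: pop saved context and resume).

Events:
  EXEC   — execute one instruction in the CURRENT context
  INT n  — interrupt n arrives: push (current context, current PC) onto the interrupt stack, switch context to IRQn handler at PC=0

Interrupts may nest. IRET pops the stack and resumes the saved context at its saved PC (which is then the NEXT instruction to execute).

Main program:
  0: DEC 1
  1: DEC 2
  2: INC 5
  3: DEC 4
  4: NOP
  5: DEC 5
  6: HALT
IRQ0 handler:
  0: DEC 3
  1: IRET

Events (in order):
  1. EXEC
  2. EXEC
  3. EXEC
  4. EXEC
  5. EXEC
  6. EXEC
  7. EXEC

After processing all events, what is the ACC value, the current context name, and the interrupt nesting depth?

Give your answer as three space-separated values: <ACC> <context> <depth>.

Answer: -7 MAIN 0

Derivation:
Event 1 (EXEC): [MAIN] PC=0: DEC 1 -> ACC=-1
Event 2 (EXEC): [MAIN] PC=1: DEC 2 -> ACC=-3
Event 3 (EXEC): [MAIN] PC=2: INC 5 -> ACC=2
Event 4 (EXEC): [MAIN] PC=3: DEC 4 -> ACC=-2
Event 5 (EXEC): [MAIN] PC=4: NOP
Event 6 (EXEC): [MAIN] PC=5: DEC 5 -> ACC=-7
Event 7 (EXEC): [MAIN] PC=6: HALT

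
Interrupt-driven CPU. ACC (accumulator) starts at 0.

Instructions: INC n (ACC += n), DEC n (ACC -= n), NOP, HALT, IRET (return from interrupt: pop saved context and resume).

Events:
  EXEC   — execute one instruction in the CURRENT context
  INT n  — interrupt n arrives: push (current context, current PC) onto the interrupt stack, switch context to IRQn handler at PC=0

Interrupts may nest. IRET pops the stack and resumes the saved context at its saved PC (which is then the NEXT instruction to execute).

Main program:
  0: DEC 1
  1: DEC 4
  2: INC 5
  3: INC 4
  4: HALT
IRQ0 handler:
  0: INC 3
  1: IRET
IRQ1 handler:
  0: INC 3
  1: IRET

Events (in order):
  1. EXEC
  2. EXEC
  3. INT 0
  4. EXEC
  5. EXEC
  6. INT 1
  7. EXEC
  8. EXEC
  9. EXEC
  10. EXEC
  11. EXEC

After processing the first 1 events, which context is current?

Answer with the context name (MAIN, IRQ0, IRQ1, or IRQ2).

Answer: MAIN

Derivation:
Event 1 (EXEC): [MAIN] PC=0: DEC 1 -> ACC=-1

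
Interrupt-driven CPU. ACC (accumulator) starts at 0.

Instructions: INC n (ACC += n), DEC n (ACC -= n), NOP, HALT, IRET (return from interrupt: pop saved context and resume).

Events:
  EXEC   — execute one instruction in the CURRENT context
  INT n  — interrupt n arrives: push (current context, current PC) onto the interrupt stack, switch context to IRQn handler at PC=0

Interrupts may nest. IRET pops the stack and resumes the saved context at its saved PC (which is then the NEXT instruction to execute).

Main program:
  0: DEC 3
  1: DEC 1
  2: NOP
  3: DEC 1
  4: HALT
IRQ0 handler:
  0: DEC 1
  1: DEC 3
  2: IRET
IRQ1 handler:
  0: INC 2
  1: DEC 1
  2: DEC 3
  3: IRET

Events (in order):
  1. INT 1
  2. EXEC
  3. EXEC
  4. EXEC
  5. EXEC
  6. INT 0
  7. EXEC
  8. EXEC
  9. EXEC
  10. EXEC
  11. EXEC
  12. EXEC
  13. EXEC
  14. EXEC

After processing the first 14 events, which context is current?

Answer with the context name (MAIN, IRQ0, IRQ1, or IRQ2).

Answer: MAIN

Derivation:
Event 1 (INT 1): INT 1 arrives: push (MAIN, PC=0), enter IRQ1 at PC=0 (depth now 1)
Event 2 (EXEC): [IRQ1] PC=0: INC 2 -> ACC=2
Event 3 (EXEC): [IRQ1] PC=1: DEC 1 -> ACC=1
Event 4 (EXEC): [IRQ1] PC=2: DEC 3 -> ACC=-2
Event 5 (EXEC): [IRQ1] PC=3: IRET -> resume MAIN at PC=0 (depth now 0)
Event 6 (INT 0): INT 0 arrives: push (MAIN, PC=0), enter IRQ0 at PC=0 (depth now 1)
Event 7 (EXEC): [IRQ0] PC=0: DEC 1 -> ACC=-3
Event 8 (EXEC): [IRQ0] PC=1: DEC 3 -> ACC=-6
Event 9 (EXEC): [IRQ0] PC=2: IRET -> resume MAIN at PC=0 (depth now 0)
Event 10 (EXEC): [MAIN] PC=0: DEC 3 -> ACC=-9
Event 11 (EXEC): [MAIN] PC=1: DEC 1 -> ACC=-10
Event 12 (EXEC): [MAIN] PC=2: NOP
Event 13 (EXEC): [MAIN] PC=3: DEC 1 -> ACC=-11
Event 14 (EXEC): [MAIN] PC=4: HALT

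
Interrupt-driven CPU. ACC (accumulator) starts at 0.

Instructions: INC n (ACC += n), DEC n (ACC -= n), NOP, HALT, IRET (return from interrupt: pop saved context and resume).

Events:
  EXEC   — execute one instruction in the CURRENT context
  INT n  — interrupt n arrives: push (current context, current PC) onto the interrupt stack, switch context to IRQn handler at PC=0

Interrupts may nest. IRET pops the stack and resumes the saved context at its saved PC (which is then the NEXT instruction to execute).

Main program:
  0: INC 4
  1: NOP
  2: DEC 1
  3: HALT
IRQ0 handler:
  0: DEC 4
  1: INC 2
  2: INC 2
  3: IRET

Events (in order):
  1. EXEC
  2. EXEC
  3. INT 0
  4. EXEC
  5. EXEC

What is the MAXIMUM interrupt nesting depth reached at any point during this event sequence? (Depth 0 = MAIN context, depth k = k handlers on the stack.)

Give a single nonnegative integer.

Answer: 1

Derivation:
Event 1 (EXEC): [MAIN] PC=0: INC 4 -> ACC=4 [depth=0]
Event 2 (EXEC): [MAIN] PC=1: NOP [depth=0]
Event 3 (INT 0): INT 0 arrives: push (MAIN, PC=2), enter IRQ0 at PC=0 (depth now 1) [depth=1]
Event 4 (EXEC): [IRQ0] PC=0: DEC 4 -> ACC=0 [depth=1]
Event 5 (EXEC): [IRQ0] PC=1: INC 2 -> ACC=2 [depth=1]
Max depth observed: 1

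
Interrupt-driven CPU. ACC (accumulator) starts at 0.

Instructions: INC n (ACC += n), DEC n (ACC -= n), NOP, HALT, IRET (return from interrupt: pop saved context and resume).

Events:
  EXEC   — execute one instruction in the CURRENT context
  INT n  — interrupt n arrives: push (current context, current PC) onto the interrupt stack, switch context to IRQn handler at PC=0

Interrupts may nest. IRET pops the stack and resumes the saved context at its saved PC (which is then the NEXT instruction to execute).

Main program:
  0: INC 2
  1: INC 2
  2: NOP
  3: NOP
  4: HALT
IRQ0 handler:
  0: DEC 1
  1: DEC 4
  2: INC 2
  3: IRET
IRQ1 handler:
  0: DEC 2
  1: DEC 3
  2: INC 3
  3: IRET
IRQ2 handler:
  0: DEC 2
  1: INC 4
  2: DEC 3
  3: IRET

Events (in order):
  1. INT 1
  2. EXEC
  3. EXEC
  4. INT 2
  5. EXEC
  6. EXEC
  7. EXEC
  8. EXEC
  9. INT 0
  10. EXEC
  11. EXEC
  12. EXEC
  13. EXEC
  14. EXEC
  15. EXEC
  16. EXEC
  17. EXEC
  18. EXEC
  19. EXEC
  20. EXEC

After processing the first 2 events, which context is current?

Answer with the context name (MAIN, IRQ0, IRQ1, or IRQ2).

Event 1 (INT 1): INT 1 arrives: push (MAIN, PC=0), enter IRQ1 at PC=0 (depth now 1)
Event 2 (EXEC): [IRQ1] PC=0: DEC 2 -> ACC=-2

Answer: IRQ1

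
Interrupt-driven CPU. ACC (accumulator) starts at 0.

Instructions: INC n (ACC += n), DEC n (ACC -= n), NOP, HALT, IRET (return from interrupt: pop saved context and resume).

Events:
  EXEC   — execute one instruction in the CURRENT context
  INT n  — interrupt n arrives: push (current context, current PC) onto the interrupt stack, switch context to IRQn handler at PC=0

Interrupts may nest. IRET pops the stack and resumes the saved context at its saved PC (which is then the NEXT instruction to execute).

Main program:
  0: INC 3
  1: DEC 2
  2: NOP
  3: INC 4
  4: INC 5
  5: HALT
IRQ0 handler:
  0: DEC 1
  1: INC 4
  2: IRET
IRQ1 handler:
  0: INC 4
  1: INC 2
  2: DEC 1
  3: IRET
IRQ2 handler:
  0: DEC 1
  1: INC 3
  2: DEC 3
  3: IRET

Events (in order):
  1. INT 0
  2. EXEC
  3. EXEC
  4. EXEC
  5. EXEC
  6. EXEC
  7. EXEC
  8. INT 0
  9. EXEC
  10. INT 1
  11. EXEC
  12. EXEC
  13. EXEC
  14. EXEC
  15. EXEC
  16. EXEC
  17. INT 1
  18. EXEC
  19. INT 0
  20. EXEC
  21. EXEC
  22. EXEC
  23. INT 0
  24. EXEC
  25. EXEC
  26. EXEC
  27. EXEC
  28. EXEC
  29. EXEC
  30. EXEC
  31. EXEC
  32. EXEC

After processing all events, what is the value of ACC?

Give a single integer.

Event 1 (INT 0): INT 0 arrives: push (MAIN, PC=0), enter IRQ0 at PC=0 (depth now 1)
Event 2 (EXEC): [IRQ0] PC=0: DEC 1 -> ACC=-1
Event 3 (EXEC): [IRQ0] PC=1: INC 4 -> ACC=3
Event 4 (EXEC): [IRQ0] PC=2: IRET -> resume MAIN at PC=0 (depth now 0)
Event 5 (EXEC): [MAIN] PC=0: INC 3 -> ACC=6
Event 6 (EXEC): [MAIN] PC=1: DEC 2 -> ACC=4
Event 7 (EXEC): [MAIN] PC=2: NOP
Event 8 (INT 0): INT 0 arrives: push (MAIN, PC=3), enter IRQ0 at PC=0 (depth now 1)
Event 9 (EXEC): [IRQ0] PC=0: DEC 1 -> ACC=3
Event 10 (INT 1): INT 1 arrives: push (IRQ0, PC=1), enter IRQ1 at PC=0 (depth now 2)
Event 11 (EXEC): [IRQ1] PC=0: INC 4 -> ACC=7
Event 12 (EXEC): [IRQ1] PC=1: INC 2 -> ACC=9
Event 13 (EXEC): [IRQ1] PC=2: DEC 1 -> ACC=8
Event 14 (EXEC): [IRQ1] PC=3: IRET -> resume IRQ0 at PC=1 (depth now 1)
Event 15 (EXEC): [IRQ0] PC=1: INC 4 -> ACC=12
Event 16 (EXEC): [IRQ0] PC=2: IRET -> resume MAIN at PC=3 (depth now 0)
Event 17 (INT 1): INT 1 arrives: push (MAIN, PC=3), enter IRQ1 at PC=0 (depth now 1)
Event 18 (EXEC): [IRQ1] PC=0: INC 4 -> ACC=16
Event 19 (INT 0): INT 0 arrives: push (IRQ1, PC=1), enter IRQ0 at PC=0 (depth now 2)
Event 20 (EXEC): [IRQ0] PC=0: DEC 1 -> ACC=15
Event 21 (EXEC): [IRQ0] PC=1: INC 4 -> ACC=19
Event 22 (EXEC): [IRQ0] PC=2: IRET -> resume IRQ1 at PC=1 (depth now 1)
Event 23 (INT 0): INT 0 arrives: push (IRQ1, PC=1), enter IRQ0 at PC=0 (depth now 2)
Event 24 (EXEC): [IRQ0] PC=0: DEC 1 -> ACC=18
Event 25 (EXEC): [IRQ0] PC=1: INC 4 -> ACC=22
Event 26 (EXEC): [IRQ0] PC=2: IRET -> resume IRQ1 at PC=1 (depth now 1)
Event 27 (EXEC): [IRQ1] PC=1: INC 2 -> ACC=24
Event 28 (EXEC): [IRQ1] PC=2: DEC 1 -> ACC=23
Event 29 (EXEC): [IRQ1] PC=3: IRET -> resume MAIN at PC=3 (depth now 0)
Event 30 (EXEC): [MAIN] PC=3: INC 4 -> ACC=27
Event 31 (EXEC): [MAIN] PC=4: INC 5 -> ACC=32
Event 32 (EXEC): [MAIN] PC=5: HALT

Answer: 32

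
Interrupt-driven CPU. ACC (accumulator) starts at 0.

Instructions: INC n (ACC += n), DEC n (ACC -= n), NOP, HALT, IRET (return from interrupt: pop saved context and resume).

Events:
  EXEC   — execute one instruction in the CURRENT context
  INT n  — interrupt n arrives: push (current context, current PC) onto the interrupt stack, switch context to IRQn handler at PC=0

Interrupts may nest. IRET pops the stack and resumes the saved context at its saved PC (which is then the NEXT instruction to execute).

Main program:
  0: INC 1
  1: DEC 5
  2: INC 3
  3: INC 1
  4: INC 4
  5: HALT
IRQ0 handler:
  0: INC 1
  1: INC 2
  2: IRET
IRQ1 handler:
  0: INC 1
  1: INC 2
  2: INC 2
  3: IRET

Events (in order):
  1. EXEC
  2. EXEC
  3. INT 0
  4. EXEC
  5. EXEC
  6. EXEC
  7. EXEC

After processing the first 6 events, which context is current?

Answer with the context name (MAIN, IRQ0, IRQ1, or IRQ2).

Answer: MAIN

Derivation:
Event 1 (EXEC): [MAIN] PC=0: INC 1 -> ACC=1
Event 2 (EXEC): [MAIN] PC=1: DEC 5 -> ACC=-4
Event 3 (INT 0): INT 0 arrives: push (MAIN, PC=2), enter IRQ0 at PC=0 (depth now 1)
Event 4 (EXEC): [IRQ0] PC=0: INC 1 -> ACC=-3
Event 5 (EXEC): [IRQ0] PC=1: INC 2 -> ACC=-1
Event 6 (EXEC): [IRQ0] PC=2: IRET -> resume MAIN at PC=2 (depth now 0)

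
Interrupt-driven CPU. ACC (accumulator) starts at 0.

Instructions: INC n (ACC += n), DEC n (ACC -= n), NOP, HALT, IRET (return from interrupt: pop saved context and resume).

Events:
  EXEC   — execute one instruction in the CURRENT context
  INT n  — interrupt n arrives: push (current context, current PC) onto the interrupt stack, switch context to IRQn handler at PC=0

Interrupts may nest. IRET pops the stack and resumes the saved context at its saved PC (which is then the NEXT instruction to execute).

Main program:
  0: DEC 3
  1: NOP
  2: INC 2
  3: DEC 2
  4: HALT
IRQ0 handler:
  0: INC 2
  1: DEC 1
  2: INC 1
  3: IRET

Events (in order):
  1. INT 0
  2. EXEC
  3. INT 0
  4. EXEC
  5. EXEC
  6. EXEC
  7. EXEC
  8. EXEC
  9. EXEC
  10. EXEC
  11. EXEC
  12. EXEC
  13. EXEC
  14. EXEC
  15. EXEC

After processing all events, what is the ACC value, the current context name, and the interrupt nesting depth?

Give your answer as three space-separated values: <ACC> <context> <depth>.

Event 1 (INT 0): INT 0 arrives: push (MAIN, PC=0), enter IRQ0 at PC=0 (depth now 1)
Event 2 (EXEC): [IRQ0] PC=0: INC 2 -> ACC=2
Event 3 (INT 0): INT 0 arrives: push (IRQ0, PC=1), enter IRQ0 at PC=0 (depth now 2)
Event 4 (EXEC): [IRQ0] PC=0: INC 2 -> ACC=4
Event 5 (EXEC): [IRQ0] PC=1: DEC 1 -> ACC=3
Event 6 (EXEC): [IRQ0] PC=2: INC 1 -> ACC=4
Event 7 (EXEC): [IRQ0] PC=3: IRET -> resume IRQ0 at PC=1 (depth now 1)
Event 8 (EXEC): [IRQ0] PC=1: DEC 1 -> ACC=3
Event 9 (EXEC): [IRQ0] PC=2: INC 1 -> ACC=4
Event 10 (EXEC): [IRQ0] PC=3: IRET -> resume MAIN at PC=0 (depth now 0)
Event 11 (EXEC): [MAIN] PC=0: DEC 3 -> ACC=1
Event 12 (EXEC): [MAIN] PC=1: NOP
Event 13 (EXEC): [MAIN] PC=2: INC 2 -> ACC=3
Event 14 (EXEC): [MAIN] PC=3: DEC 2 -> ACC=1
Event 15 (EXEC): [MAIN] PC=4: HALT

Answer: 1 MAIN 0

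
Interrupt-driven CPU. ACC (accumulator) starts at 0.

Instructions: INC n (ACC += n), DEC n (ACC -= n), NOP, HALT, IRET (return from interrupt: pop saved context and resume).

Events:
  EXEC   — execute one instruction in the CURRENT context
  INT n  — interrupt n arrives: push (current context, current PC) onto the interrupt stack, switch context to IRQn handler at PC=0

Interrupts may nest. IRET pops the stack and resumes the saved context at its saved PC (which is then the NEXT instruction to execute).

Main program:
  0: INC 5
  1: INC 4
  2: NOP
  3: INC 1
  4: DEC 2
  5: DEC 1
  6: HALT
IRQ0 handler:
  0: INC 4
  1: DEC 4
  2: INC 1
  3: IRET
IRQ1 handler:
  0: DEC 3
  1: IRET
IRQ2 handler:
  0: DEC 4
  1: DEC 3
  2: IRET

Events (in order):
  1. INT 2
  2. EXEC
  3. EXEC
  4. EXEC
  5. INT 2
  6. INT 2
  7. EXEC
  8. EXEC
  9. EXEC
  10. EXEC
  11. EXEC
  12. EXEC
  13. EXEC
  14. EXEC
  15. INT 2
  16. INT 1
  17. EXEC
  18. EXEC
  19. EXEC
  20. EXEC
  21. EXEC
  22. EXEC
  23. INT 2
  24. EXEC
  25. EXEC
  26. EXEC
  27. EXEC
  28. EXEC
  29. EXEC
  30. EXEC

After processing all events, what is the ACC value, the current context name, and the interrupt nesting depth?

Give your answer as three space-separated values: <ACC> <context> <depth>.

Answer: -31 MAIN 0

Derivation:
Event 1 (INT 2): INT 2 arrives: push (MAIN, PC=0), enter IRQ2 at PC=0 (depth now 1)
Event 2 (EXEC): [IRQ2] PC=0: DEC 4 -> ACC=-4
Event 3 (EXEC): [IRQ2] PC=1: DEC 3 -> ACC=-7
Event 4 (EXEC): [IRQ2] PC=2: IRET -> resume MAIN at PC=0 (depth now 0)
Event 5 (INT 2): INT 2 arrives: push (MAIN, PC=0), enter IRQ2 at PC=0 (depth now 1)
Event 6 (INT 2): INT 2 arrives: push (IRQ2, PC=0), enter IRQ2 at PC=0 (depth now 2)
Event 7 (EXEC): [IRQ2] PC=0: DEC 4 -> ACC=-11
Event 8 (EXEC): [IRQ2] PC=1: DEC 3 -> ACC=-14
Event 9 (EXEC): [IRQ2] PC=2: IRET -> resume IRQ2 at PC=0 (depth now 1)
Event 10 (EXEC): [IRQ2] PC=0: DEC 4 -> ACC=-18
Event 11 (EXEC): [IRQ2] PC=1: DEC 3 -> ACC=-21
Event 12 (EXEC): [IRQ2] PC=2: IRET -> resume MAIN at PC=0 (depth now 0)
Event 13 (EXEC): [MAIN] PC=0: INC 5 -> ACC=-16
Event 14 (EXEC): [MAIN] PC=1: INC 4 -> ACC=-12
Event 15 (INT 2): INT 2 arrives: push (MAIN, PC=2), enter IRQ2 at PC=0 (depth now 1)
Event 16 (INT 1): INT 1 arrives: push (IRQ2, PC=0), enter IRQ1 at PC=0 (depth now 2)
Event 17 (EXEC): [IRQ1] PC=0: DEC 3 -> ACC=-15
Event 18 (EXEC): [IRQ1] PC=1: IRET -> resume IRQ2 at PC=0 (depth now 1)
Event 19 (EXEC): [IRQ2] PC=0: DEC 4 -> ACC=-19
Event 20 (EXEC): [IRQ2] PC=1: DEC 3 -> ACC=-22
Event 21 (EXEC): [IRQ2] PC=2: IRET -> resume MAIN at PC=2 (depth now 0)
Event 22 (EXEC): [MAIN] PC=2: NOP
Event 23 (INT 2): INT 2 arrives: push (MAIN, PC=3), enter IRQ2 at PC=0 (depth now 1)
Event 24 (EXEC): [IRQ2] PC=0: DEC 4 -> ACC=-26
Event 25 (EXEC): [IRQ2] PC=1: DEC 3 -> ACC=-29
Event 26 (EXEC): [IRQ2] PC=2: IRET -> resume MAIN at PC=3 (depth now 0)
Event 27 (EXEC): [MAIN] PC=3: INC 1 -> ACC=-28
Event 28 (EXEC): [MAIN] PC=4: DEC 2 -> ACC=-30
Event 29 (EXEC): [MAIN] PC=5: DEC 1 -> ACC=-31
Event 30 (EXEC): [MAIN] PC=6: HALT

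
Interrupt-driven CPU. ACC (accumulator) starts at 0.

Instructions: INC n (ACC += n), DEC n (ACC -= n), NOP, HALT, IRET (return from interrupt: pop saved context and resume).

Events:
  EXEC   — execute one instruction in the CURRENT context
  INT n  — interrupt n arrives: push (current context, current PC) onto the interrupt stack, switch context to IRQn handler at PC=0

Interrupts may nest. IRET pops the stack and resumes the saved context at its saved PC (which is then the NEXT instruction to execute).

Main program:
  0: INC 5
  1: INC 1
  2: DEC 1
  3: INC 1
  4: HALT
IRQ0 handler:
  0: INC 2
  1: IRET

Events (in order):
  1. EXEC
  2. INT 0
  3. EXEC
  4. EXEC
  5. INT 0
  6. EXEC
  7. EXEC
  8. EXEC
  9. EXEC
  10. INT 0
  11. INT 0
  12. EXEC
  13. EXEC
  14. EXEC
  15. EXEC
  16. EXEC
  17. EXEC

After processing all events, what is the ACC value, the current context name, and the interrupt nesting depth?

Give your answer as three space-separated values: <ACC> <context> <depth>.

Answer: 14 MAIN 0

Derivation:
Event 1 (EXEC): [MAIN] PC=0: INC 5 -> ACC=5
Event 2 (INT 0): INT 0 arrives: push (MAIN, PC=1), enter IRQ0 at PC=0 (depth now 1)
Event 3 (EXEC): [IRQ0] PC=0: INC 2 -> ACC=7
Event 4 (EXEC): [IRQ0] PC=1: IRET -> resume MAIN at PC=1 (depth now 0)
Event 5 (INT 0): INT 0 arrives: push (MAIN, PC=1), enter IRQ0 at PC=0 (depth now 1)
Event 6 (EXEC): [IRQ0] PC=0: INC 2 -> ACC=9
Event 7 (EXEC): [IRQ0] PC=1: IRET -> resume MAIN at PC=1 (depth now 0)
Event 8 (EXEC): [MAIN] PC=1: INC 1 -> ACC=10
Event 9 (EXEC): [MAIN] PC=2: DEC 1 -> ACC=9
Event 10 (INT 0): INT 0 arrives: push (MAIN, PC=3), enter IRQ0 at PC=0 (depth now 1)
Event 11 (INT 0): INT 0 arrives: push (IRQ0, PC=0), enter IRQ0 at PC=0 (depth now 2)
Event 12 (EXEC): [IRQ0] PC=0: INC 2 -> ACC=11
Event 13 (EXEC): [IRQ0] PC=1: IRET -> resume IRQ0 at PC=0 (depth now 1)
Event 14 (EXEC): [IRQ0] PC=0: INC 2 -> ACC=13
Event 15 (EXEC): [IRQ0] PC=1: IRET -> resume MAIN at PC=3 (depth now 0)
Event 16 (EXEC): [MAIN] PC=3: INC 1 -> ACC=14
Event 17 (EXEC): [MAIN] PC=4: HALT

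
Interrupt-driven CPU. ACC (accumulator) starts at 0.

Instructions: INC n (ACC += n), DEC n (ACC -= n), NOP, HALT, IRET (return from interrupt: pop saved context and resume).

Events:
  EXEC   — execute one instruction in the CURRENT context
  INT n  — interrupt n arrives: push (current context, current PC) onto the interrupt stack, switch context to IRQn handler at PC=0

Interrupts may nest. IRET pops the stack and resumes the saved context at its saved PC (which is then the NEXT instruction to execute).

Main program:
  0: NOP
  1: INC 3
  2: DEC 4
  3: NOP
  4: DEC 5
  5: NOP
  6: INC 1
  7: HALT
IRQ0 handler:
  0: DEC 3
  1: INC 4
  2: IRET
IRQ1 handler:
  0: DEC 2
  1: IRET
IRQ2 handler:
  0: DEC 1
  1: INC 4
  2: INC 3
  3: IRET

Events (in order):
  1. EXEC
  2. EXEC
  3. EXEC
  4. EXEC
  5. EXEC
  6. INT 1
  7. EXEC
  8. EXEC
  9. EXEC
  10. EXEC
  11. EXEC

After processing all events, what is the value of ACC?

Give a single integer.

Event 1 (EXEC): [MAIN] PC=0: NOP
Event 2 (EXEC): [MAIN] PC=1: INC 3 -> ACC=3
Event 3 (EXEC): [MAIN] PC=2: DEC 4 -> ACC=-1
Event 4 (EXEC): [MAIN] PC=3: NOP
Event 5 (EXEC): [MAIN] PC=4: DEC 5 -> ACC=-6
Event 6 (INT 1): INT 1 arrives: push (MAIN, PC=5), enter IRQ1 at PC=0 (depth now 1)
Event 7 (EXEC): [IRQ1] PC=0: DEC 2 -> ACC=-8
Event 8 (EXEC): [IRQ1] PC=1: IRET -> resume MAIN at PC=5 (depth now 0)
Event 9 (EXEC): [MAIN] PC=5: NOP
Event 10 (EXEC): [MAIN] PC=6: INC 1 -> ACC=-7
Event 11 (EXEC): [MAIN] PC=7: HALT

Answer: -7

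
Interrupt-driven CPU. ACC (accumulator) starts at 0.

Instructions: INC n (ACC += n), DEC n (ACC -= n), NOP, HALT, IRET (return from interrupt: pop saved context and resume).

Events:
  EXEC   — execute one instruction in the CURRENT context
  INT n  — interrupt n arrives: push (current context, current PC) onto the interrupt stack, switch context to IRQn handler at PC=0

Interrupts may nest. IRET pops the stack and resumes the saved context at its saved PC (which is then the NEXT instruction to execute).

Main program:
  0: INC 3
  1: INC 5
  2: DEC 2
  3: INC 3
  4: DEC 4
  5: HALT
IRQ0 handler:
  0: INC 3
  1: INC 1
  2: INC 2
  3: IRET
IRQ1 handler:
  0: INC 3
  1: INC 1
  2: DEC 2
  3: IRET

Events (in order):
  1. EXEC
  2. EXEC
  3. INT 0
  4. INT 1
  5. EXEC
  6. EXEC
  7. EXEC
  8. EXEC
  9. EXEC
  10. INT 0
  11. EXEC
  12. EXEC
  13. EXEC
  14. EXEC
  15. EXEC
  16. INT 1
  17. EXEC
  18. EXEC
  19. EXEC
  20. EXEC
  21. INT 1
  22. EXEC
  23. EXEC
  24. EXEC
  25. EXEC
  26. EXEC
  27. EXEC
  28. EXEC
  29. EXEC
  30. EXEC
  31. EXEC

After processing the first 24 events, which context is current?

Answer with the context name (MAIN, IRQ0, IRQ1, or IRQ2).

Answer: IRQ1

Derivation:
Event 1 (EXEC): [MAIN] PC=0: INC 3 -> ACC=3
Event 2 (EXEC): [MAIN] PC=1: INC 5 -> ACC=8
Event 3 (INT 0): INT 0 arrives: push (MAIN, PC=2), enter IRQ0 at PC=0 (depth now 1)
Event 4 (INT 1): INT 1 arrives: push (IRQ0, PC=0), enter IRQ1 at PC=0 (depth now 2)
Event 5 (EXEC): [IRQ1] PC=0: INC 3 -> ACC=11
Event 6 (EXEC): [IRQ1] PC=1: INC 1 -> ACC=12
Event 7 (EXEC): [IRQ1] PC=2: DEC 2 -> ACC=10
Event 8 (EXEC): [IRQ1] PC=3: IRET -> resume IRQ0 at PC=0 (depth now 1)
Event 9 (EXEC): [IRQ0] PC=0: INC 3 -> ACC=13
Event 10 (INT 0): INT 0 arrives: push (IRQ0, PC=1), enter IRQ0 at PC=0 (depth now 2)
Event 11 (EXEC): [IRQ0] PC=0: INC 3 -> ACC=16
Event 12 (EXEC): [IRQ0] PC=1: INC 1 -> ACC=17
Event 13 (EXEC): [IRQ0] PC=2: INC 2 -> ACC=19
Event 14 (EXEC): [IRQ0] PC=3: IRET -> resume IRQ0 at PC=1 (depth now 1)
Event 15 (EXEC): [IRQ0] PC=1: INC 1 -> ACC=20
Event 16 (INT 1): INT 1 arrives: push (IRQ0, PC=2), enter IRQ1 at PC=0 (depth now 2)
Event 17 (EXEC): [IRQ1] PC=0: INC 3 -> ACC=23
Event 18 (EXEC): [IRQ1] PC=1: INC 1 -> ACC=24
Event 19 (EXEC): [IRQ1] PC=2: DEC 2 -> ACC=22
Event 20 (EXEC): [IRQ1] PC=3: IRET -> resume IRQ0 at PC=2 (depth now 1)
Event 21 (INT 1): INT 1 arrives: push (IRQ0, PC=2), enter IRQ1 at PC=0 (depth now 2)
Event 22 (EXEC): [IRQ1] PC=0: INC 3 -> ACC=25
Event 23 (EXEC): [IRQ1] PC=1: INC 1 -> ACC=26
Event 24 (EXEC): [IRQ1] PC=2: DEC 2 -> ACC=24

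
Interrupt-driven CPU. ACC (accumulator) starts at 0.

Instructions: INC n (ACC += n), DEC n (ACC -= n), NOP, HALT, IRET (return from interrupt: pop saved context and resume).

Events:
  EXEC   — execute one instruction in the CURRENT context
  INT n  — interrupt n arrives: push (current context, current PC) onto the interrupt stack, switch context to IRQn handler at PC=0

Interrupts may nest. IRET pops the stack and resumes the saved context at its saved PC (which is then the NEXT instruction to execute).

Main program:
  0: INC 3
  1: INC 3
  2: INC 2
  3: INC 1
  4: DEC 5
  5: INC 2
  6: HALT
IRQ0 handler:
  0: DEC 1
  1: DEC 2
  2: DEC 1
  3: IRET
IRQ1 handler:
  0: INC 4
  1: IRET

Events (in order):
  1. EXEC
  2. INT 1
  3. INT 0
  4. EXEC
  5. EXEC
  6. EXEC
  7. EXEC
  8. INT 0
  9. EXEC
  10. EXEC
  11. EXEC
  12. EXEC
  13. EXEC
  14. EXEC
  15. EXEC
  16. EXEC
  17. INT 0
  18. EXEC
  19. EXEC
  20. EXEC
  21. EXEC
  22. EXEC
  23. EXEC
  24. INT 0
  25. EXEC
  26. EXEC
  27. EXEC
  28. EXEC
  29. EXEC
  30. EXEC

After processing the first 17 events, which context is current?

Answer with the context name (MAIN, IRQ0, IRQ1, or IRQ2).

Answer: IRQ0

Derivation:
Event 1 (EXEC): [MAIN] PC=0: INC 3 -> ACC=3
Event 2 (INT 1): INT 1 arrives: push (MAIN, PC=1), enter IRQ1 at PC=0 (depth now 1)
Event 3 (INT 0): INT 0 arrives: push (IRQ1, PC=0), enter IRQ0 at PC=0 (depth now 2)
Event 4 (EXEC): [IRQ0] PC=0: DEC 1 -> ACC=2
Event 5 (EXEC): [IRQ0] PC=1: DEC 2 -> ACC=0
Event 6 (EXEC): [IRQ0] PC=2: DEC 1 -> ACC=-1
Event 7 (EXEC): [IRQ0] PC=3: IRET -> resume IRQ1 at PC=0 (depth now 1)
Event 8 (INT 0): INT 0 arrives: push (IRQ1, PC=0), enter IRQ0 at PC=0 (depth now 2)
Event 9 (EXEC): [IRQ0] PC=0: DEC 1 -> ACC=-2
Event 10 (EXEC): [IRQ0] PC=1: DEC 2 -> ACC=-4
Event 11 (EXEC): [IRQ0] PC=2: DEC 1 -> ACC=-5
Event 12 (EXEC): [IRQ0] PC=3: IRET -> resume IRQ1 at PC=0 (depth now 1)
Event 13 (EXEC): [IRQ1] PC=0: INC 4 -> ACC=-1
Event 14 (EXEC): [IRQ1] PC=1: IRET -> resume MAIN at PC=1 (depth now 0)
Event 15 (EXEC): [MAIN] PC=1: INC 3 -> ACC=2
Event 16 (EXEC): [MAIN] PC=2: INC 2 -> ACC=4
Event 17 (INT 0): INT 0 arrives: push (MAIN, PC=3), enter IRQ0 at PC=0 (depth now 1)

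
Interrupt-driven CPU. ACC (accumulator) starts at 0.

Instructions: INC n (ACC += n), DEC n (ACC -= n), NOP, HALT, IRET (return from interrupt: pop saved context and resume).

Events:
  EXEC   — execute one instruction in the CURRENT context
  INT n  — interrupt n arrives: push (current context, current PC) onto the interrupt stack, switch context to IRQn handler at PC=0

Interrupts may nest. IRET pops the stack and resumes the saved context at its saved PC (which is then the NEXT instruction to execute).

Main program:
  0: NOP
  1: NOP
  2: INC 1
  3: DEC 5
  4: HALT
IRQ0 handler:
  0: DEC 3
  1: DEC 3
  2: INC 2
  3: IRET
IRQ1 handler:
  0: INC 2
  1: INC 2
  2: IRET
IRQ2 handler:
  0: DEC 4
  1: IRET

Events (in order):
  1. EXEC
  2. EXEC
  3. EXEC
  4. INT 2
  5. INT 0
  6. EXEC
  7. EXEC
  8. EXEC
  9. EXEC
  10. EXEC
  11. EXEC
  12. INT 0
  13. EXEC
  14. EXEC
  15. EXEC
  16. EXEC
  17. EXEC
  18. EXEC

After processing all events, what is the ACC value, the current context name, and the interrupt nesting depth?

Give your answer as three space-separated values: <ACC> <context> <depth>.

Answer: -16 MAIN 0

Derivation:
Event 1 (EXEC): [MAIN] PC=0: NOP
Event 2 (EXEC): [MAIN] PC=1: NOP
Event 3 (EXEC): [MAIN] PC=2: INC 1 -> ACC=1
Event 4 (INT 2): INT 2 arrives: push (MAIN, PC=3), enter IRQ2 at PC=0 (depth now 1)
Event 5 (INT 0): INT 0 arrives: push (IRQ2, PC=0), enter IRQ0 at PC=0 (depth now 2)
Event 6 (EXEC): [IRQ0] PC=0: DEC 3 -> ACC=-2
Event 7 (EXEC): [IRQ0] PC=1: DEC 3 -> ACC=-5
Event 8 (EXEC): [IRQ0] PC=2: INC 2 -> ACC=-3
Event 9 (EXEC): [IRQ0] PC=3: IRET -> resume IRQ2 at PC=0 (depth now 1)
Event 10 (EXEC): [IRQ2] PC=0: DEC 4 -> ACC=-7
Event 11 (EXEC): [IRQ2] PC=1: IRET -> resume MAIN at PC=3 (depth now 0)
Event 12 (INT 0): INT 0 arrives: push (MAIN, PC=3), enter IRQ0 at PC=0 (depth now 1)
Event 13 (EXEC): [IRQ0] PC=0: DEC 3 -> ACC=-10
Event 14 (EXEC): [IRQ0] PC=1: DEC 3 -> ACC=-13
Event 15 (EXEC): [IRQ0] PC=2: INC 2 -> ACC=-11
Event 16 (EXEC): [IRQ0] PC=3: IRET -> resume MAIN at PC=3 (depth now 0)
Event 17 (EXEC): [MAIN] PC=3: DEC 5 -> ACC=-16
Event 18 (EXEC): [MAIN] PC=4: HALT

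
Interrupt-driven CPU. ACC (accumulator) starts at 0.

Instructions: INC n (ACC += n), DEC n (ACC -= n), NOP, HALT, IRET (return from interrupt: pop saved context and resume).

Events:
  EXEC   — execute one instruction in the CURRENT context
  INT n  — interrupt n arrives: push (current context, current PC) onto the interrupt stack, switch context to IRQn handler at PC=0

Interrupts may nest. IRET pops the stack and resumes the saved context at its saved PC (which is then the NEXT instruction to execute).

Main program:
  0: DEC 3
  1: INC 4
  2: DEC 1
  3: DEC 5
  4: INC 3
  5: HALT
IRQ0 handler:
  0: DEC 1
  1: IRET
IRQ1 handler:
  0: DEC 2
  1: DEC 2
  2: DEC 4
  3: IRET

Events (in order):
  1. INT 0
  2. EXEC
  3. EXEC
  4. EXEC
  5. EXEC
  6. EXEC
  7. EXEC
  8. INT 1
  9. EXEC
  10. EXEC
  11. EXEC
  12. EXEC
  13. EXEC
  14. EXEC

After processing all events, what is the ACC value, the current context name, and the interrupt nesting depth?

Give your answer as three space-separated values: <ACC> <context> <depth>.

Answer: -11 MAIN 0

Derivation:
Event 1 (INT 0): INT 0 arrives: push (MAIN, PC=0), enter IRQ0 at PC=0 (depth now 1)
Event 2 (EXEC): [IRQ0] PC=0: DEC 1 -> ACC=-1
Event 3 (EXEC): [IRQ0] PC=1: IRET -> resume MAIN at PC=0 (depth now 0)
Event 4 (EXEC): [MAIN] PC=0: DEC 3 -> ACC=-4
Event 5 (EXEC): [MAIN] PC=1: INC 4 -> ACC=0
Event 6 (EXEC): [MAIN] PC=2: DEC 1 -> ACC=-1
Event 7 (EXEC): [MAIN] PC=3: DEC 5 -> ACC=-6
Event 8 (INT 1): INT 1 arrives: push (MAIN, PC=4), enter IRQ1 at PC=0 (depth now 1)
Event 9 (EXEC): [IRQ1] PC=0: DEC 2 -> ACC=-8
Event 10 (EXEC): [IRQ1] PC=1: DEC 2 -> ACC=-10
Event 11 (EXEC): [IRQ1] PC=2: DEC 4 -> ACC=-14
Event 12 (EXEC): [IRQ1] PC=3: IRET -> resume MAIN at PC=4 (depth now 0)
Event 13 (EXEC): [MAIN] PC=4: INC 3 -> ACC=-11
Event 14 (EXEC): [MAIN] PC=5: HALT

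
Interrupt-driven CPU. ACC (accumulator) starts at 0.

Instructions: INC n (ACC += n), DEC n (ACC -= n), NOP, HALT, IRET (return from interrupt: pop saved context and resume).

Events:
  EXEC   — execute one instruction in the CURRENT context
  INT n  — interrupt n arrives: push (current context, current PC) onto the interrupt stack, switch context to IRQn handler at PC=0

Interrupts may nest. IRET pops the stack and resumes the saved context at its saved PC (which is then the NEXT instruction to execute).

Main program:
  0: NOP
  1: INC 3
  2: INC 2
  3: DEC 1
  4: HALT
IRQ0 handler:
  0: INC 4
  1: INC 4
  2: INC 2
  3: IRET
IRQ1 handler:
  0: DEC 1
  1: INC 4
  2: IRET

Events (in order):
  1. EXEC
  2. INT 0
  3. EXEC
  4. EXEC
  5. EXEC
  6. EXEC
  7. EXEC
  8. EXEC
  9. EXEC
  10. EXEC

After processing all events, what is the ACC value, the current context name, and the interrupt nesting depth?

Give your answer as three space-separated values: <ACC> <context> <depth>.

Event 1 (EXEC): [MAIN] PC=0: NOP
Event 2 (INT 0): INT 0 arrives: push (MAIN, PC=1), enter IRQ0 at PC=0 (depth now 1)
Event 3 (EXEC): [IRQ0] PC=0: INC 4 -> ACC=4
Event 4 (EXEC): [IRQ0] PC=1: INC 4 -> ACC=8
Event 5 (EXEC): [IRQ0] PC=2: INC 2 -> ACC=10
Event 6 (EXEC): [IRQ0] PC=3: IRET -> resume MAIN at PC=1 (depth now 0)
Event 7 (EXEC): [MAIN] PC=1: INC 3 -> ACC=13
Event 8 (EXEC): [MAIN] PC=2: INC 2 -> ACC=15
Event 9 (EXEC): [MAIN] PC=3: DEC 1 -> ACC=14
Event 10 (EXEC): [MAIN] PC=4: HALT

Answer: 14 MAIN 0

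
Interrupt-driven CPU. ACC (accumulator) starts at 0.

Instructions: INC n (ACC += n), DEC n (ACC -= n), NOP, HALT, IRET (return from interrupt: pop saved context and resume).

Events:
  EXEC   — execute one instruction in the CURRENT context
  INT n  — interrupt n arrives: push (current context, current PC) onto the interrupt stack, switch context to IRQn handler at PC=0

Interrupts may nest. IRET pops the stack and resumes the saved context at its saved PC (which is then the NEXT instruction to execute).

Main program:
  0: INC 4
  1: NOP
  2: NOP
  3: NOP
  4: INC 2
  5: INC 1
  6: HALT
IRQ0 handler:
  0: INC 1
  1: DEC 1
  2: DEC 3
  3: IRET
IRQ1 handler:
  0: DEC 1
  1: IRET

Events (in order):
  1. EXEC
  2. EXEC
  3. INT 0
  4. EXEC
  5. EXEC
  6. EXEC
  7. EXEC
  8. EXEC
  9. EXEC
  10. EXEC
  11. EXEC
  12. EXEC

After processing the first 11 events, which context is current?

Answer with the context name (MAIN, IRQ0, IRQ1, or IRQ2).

Answer: MAIN

Derivation:
Event 1 (EXEC): [MAIN] PC=0: INC 4 -> ACC=4
Event 2 (EXEC): [MAIN] PC=1: NOP
Event 3 (INT 0): INT 0 arrives: push (MAIN, PC=2), enter IRQ0 at PC=0 (depth now 1)
Event 4 (EXEC): [IRQ0] PC=0: INC 1 -> ACC=5
Event 5 (EXEC): [IRQ0] PC=1: DEC 1 -> ACC=4
Event 6 (EXEC): [IRQ0] PC=2: DEC 3 -> ACC=1
Event 7 (EXEC): [IRQ0] PC=3: IRET -> resume MAIN at PC=2 (depth now 0)
Event 8 (EXEC): [MAIN] PC=2: NOP
Event 9 (EXEC): [MAIN] PC=3: NOP
Event 10 (EXEC): [MAIN] PC=4: INC 2 -> ACC=3
Event 11 (EXEC): [MAIN] PC=5: INC 1 -> ACC=4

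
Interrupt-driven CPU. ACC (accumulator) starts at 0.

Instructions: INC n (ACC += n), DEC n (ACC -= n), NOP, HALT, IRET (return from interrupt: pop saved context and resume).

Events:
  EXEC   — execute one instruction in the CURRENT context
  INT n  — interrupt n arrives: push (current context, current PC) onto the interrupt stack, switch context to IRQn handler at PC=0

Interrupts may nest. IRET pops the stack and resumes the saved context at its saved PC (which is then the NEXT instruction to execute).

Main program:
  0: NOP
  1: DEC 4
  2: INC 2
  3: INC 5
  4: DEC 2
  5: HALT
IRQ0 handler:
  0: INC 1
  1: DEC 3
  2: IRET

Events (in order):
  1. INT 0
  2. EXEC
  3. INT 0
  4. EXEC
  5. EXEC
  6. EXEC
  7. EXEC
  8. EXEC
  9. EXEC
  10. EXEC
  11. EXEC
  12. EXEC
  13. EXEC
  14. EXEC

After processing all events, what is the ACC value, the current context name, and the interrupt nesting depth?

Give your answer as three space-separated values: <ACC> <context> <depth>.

Answer: -3 MAIN 0

Derivation:
Event 1 (INT 0): INT 0 arrives: push (MAIN, PC=0), enter IRQ0 at PC=0 (depth now 1)
Event 2 (EXEC): [IRQ0] PC=0: INC 1 -> ACC=1
Event 3 (INT 0): INT 0 arrives: push (IRQ0, PC=1), enter IRQ0 at PC=0 (depth now 2)
Event 4 (EXEC): [IRQ0] PC=0: INC 1 -> ACC=2
Event 5 (EXEC): [IRQ0] PC=1: DEC 3 -> ACC=-1
Event 6 (EXEC): [IRQ0] PC=2: IRET -> resume IRQ0 at PC=1 (depth now 1)
Event 7 (EXEC): [IRQ0] PC=1: DEC 3 -> ACC=-4
Event 8 (EXEC): [IRQ0] PC=2: IRET -> resume MAIN at PC=0 (depth now 0)
Event 9 (EXEC): [MAIN] PC=0: NOP
Event 10 (EXEC): [MAIN] PC=1: DEC 4 -> ACC=-8
Event 11 (EXEC): [MAIN] PC=2: INC 2 -> ACC=-6
Event 12 (EXEC): [MAIN] PC=3: INC 5 -> ACC=-1
Event 13 (EXEC): [MAIN] PC=4: DEC 2 -> ACC=-3
Event 14 (EXEC): [MAIN] PC=5: HALT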